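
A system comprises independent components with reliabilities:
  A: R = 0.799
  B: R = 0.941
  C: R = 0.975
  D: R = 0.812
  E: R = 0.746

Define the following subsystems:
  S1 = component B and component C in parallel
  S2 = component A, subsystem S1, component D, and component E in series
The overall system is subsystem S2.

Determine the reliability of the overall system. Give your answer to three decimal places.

Parallel (B and C): 1 − (1 − 0.94100)(1 − 0.97500) = 0.99853
Series (A, [0.99853], D, and E): 0.79900 × 0.99853 × 0.81200 × 0.74600 = 0.483

0.483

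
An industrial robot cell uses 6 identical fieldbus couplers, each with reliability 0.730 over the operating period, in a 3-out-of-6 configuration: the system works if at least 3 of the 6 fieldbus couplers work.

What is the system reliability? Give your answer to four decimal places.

0.9508

R = Σ_{i=3}^{6} C(6,i) p^i (1−p)^{6−i} with p = 0.730
C(6,3)·0.730^3·0.270^3 = 0.153140
C(6,4)·0.730^4·0.270^2 = 0.310535
C(6,5)·0.730^5·0.270^1 = 0.335838
C(6,6)·0.730^6·0.270^0 = 0.151334
Sum = 0.9508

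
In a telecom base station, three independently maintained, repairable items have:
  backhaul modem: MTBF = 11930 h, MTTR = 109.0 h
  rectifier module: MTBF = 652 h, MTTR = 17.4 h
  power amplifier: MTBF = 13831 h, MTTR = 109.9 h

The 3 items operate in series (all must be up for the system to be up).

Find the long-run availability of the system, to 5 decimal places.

A(backhaul modem) = MTBF/(MTBF+MTTR) = 11930/(11930+109.0) = 0.990946
A(rectifier module) = MTBF/(MTBF+MTTR) = 652/(652+17.4) = 0.974007
A(power amplifier) = MTBF/(MTBF+MTTR) = 13831/(13831+109.9) = 0.992117
Series availability: 0.990946 × 0.974007 × 0.992117 = 0.95758

0.95758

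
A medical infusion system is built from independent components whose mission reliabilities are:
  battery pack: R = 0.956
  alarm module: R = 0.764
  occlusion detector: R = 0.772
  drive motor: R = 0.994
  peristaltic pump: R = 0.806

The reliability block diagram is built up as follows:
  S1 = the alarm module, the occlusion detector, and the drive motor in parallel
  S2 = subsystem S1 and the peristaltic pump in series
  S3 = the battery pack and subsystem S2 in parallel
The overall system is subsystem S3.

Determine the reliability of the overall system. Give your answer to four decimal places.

Parallel (alarm module, occlusion detector, and drive motor): 1 − (1 − 0.764000)(1 − 0.772000)(1 − 0.994000) = 0.999677
Series ([0.999677] and peristaltic pump): 0.999677 × 0.806000 = 0.805740
Parallel (battery pack and [0.805740]): 1 − (1 − 0.956000)(1 − 0.805740) = 0.9915

0.9915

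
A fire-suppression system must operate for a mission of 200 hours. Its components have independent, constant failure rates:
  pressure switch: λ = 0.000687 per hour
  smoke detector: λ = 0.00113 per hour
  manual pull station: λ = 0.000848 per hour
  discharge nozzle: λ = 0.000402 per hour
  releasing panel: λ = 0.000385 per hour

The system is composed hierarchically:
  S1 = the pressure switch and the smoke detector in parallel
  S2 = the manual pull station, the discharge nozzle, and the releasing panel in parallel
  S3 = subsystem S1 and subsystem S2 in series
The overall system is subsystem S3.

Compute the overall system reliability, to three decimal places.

0.973

R(pressure switch) = exp(−0.000687 × 200) = 0.87162
R(smoke detector) = exp(−0.00113 × 200) = 0.79772
R(manual pull station) = exp(−0.000848 × 200) = 0.84400
R(discharge nozzle) = exp(−0.000402 × 200) = 0.92275
R(releasing panel) = exp(−0.000385 × 200) = 0.92589
Parallel (pressure switch and smoke detector): 1 − (1 − 0.87162)(1 − 0.79772) = 0.97403
Parallel (manual pull station, discharge nozzle, and releasing panel): 1 − (1 − 0.84400)(1 − 0.92275)(1 − 0.92589) = 0.99911
Series ([0.97403] and [0.99911]): 0.97403 × 0.99911 = 0.973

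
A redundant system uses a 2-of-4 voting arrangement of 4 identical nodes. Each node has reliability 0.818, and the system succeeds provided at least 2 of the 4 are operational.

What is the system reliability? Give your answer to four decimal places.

0.9792

R = Σ_{i=2}^{4} C(4,i) p^i (1−p)^{4−i} with p = 0.818
C(4,2)·0.818^2·0.182^2 = 0.132984
C(4,3)·0.818^3·0.182^1 = 0.398466
C(4,4)·0.818^4·0.182^0 = 0.447727
Sum = 0.9792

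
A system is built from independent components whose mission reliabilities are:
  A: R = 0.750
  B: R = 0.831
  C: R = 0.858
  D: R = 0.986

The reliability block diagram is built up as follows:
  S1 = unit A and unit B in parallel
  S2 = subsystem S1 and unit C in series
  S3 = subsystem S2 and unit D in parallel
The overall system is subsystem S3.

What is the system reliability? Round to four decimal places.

Parallel (A and B): 1 − (1 − 0.750000)(1 − 0.831000) = 0.957750
Series ([0.957750] and C): 0.957750 × 0.858000 = 0.821750
Parallel ([0.821750] and D): 1 − (1 − 0.821750)(1 − 0.986000) = 0.9975

0.9975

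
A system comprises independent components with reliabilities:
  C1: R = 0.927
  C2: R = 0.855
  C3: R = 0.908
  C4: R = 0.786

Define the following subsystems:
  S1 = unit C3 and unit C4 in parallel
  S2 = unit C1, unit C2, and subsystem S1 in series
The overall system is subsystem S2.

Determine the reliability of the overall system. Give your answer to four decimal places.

0.7770

Parallel (C3 and C4): 1 − (1 − 0.908000)(1 − 0.786000) = 0.980312
Series (C1, C2, and [0.980312]): 0.927000 × 0.855000 × 0.980312 = 0.7770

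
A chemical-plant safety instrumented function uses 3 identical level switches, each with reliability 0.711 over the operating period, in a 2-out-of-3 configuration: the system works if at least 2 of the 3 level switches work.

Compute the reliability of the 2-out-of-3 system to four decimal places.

R = Σ_{i=2}^{3} C(3,i) p^i (1−p)^{3−i} with p = 0.711
C(3,2)·0.711^2·0.289^1 = 0.438287
C(3,3)·0.711^3·0.289^0 = 0.359425
Sum = 0.7977

0.7977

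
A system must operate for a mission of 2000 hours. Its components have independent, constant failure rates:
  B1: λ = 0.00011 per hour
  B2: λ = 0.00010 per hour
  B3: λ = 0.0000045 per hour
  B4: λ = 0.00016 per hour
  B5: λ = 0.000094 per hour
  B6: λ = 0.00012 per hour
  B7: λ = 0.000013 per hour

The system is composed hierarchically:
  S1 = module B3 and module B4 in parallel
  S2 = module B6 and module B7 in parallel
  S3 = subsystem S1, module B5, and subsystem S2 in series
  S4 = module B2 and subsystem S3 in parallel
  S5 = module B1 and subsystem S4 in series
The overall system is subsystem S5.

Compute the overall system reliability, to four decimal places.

R(B1) = exp(−0.00011 × 2000) = 0.802519
R(B2) = exp(−0.00010 × 2000) = 0.818731
R(B3) = exp(−0.0000045 × 2000) = 0.991040
R(B4) = exp(−0.00016 × 2000) = 0.726149
R(B5) = exp(−0.000094 × 2000) = 0.828615
R(B6) = exp(−0.00012 × 2000) = 0.786628
R(B7) = exp(−0.000013 × 2000) = 0.974335
Parallel (B3 and B4): 1 − (1 − 0.991040)(1 − 0.726149) = 0.997546
Parallel (B6 and B7): 1 − (1 − 0.786628)(1 − 0.974335) = 0.994524
Series ([0.997546], B5, and [0.994524]): 0.997546 × 0.828615 × 0.994524 = 0.822055
Parallel (B2 and [0.822055]): 1 − (1 − 0.818731)(1 − 0.822055) = 0.967744
Series (B1 and [0.967744]): 0.802519 × 0.967744 = 0.7766

0.7766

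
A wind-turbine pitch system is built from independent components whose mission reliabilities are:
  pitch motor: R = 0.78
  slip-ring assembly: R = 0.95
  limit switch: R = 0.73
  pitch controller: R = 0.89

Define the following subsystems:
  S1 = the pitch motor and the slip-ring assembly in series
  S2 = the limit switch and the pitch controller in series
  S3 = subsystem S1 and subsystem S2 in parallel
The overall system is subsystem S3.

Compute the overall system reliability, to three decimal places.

0.909

Series (pitch motor and slip-ring assembly): 0.78000 × 0.95000 = 0.74100
Series (limit switch and pitch controller): 0.73000 × 0.89000 = 0.64970
Parallel ([0.74100] and [0.64970]): 1 − (1 − 0.74100)(1 − 0.64970) = 0.909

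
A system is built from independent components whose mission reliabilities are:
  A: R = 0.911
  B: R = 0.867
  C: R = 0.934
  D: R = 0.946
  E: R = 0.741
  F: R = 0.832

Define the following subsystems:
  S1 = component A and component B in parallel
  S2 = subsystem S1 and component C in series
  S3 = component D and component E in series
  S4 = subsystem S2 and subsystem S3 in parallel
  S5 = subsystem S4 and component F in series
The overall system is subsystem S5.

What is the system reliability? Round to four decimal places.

Parallel (A and B): 1 − (1 − 0.911000)(1 − 0.867000) = 0.988163
Series ([0.988163] and C): 0.988163 × 0.934000 = 0.922944
Series (D and E): 0.946000 × 0.741000 = 0.700986
Parallel ([0.922944] and [0.700986]): 1 − (1 − 0.922944)(1 − 0.700986) = 0.976959
Series ([0.976959] and F): 0.976959 × 0.832000 = 0.8128

0.8128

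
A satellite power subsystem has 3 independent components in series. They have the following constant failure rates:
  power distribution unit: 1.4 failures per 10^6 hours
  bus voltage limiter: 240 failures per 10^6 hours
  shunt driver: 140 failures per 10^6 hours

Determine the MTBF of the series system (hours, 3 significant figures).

Series of exponential components: λ_sys = Σ λ_i
λ_sys = 0.0000014 + 0.00024 + 0.00014 = 3.8140e-04 /h
MTBF = 1 / λ_sys = 2620 h

2620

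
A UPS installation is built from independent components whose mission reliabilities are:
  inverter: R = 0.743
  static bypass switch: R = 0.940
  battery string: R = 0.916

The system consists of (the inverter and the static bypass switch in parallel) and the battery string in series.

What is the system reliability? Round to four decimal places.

Parallel (inverter and static bypass switch): 1 − (1 − 0.743000)(1 − 0.940000) = 0.984580
Series ([0.984580] and battery string): 0.984580 × 0.916000 = 0.9019

0.9019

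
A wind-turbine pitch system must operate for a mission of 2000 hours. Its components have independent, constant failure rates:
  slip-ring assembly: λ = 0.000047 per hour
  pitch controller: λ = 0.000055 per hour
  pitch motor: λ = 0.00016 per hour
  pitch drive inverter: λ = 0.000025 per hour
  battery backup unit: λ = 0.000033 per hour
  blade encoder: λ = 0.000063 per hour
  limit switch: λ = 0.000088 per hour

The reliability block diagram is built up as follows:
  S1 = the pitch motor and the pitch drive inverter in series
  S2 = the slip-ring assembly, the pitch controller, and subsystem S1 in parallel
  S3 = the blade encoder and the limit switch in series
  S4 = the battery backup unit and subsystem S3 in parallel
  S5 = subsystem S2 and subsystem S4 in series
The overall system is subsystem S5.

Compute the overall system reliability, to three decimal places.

R(slip-ring assembly) = exp(−0.000047 × 2000) = 0.91028
R(pitch controller) = exp(−0.000055 × 2000) = 0.89583
R(pitch motor) = exp(−0.00016 × 2000) = 0.72615
R(pitch drive inverter) = exp(−0.000025 × 2000) = 0.95123
R(battery backup unit) = exp(−0.000033 × 2000) = 0.93613
R(blade encoder) = exp(−0.000063 × 2000) = 0.88161
R(limit switch) = exp(−0.000088 × 2000) = 0.83862
Series (pitch motor and pitch drive inverter): 0.72615 × 0.95123 = 0.69074
Parallel (slip-ring assembly, pitch controller, and [0.69074]): 1 − (1 − 0.91028)(1 − 0.89583)(1 − 0.69074) = 0.99711
Series (blade encoder and limit switch): 0.88161 × 0.83862 = 0.73934
Parallel (battery backup unit and [0.73934]): 1 − (1 − 0.93613)(1 − 0.73934) = 0.98335
Series ([0.99711] and [0.98335]): 0.99711 × 0.98335 = 0.981

0.981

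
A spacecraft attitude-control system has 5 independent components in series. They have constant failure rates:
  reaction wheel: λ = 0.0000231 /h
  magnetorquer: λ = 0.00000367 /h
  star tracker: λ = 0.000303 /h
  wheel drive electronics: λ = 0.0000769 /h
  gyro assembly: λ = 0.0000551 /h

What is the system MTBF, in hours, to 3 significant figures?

Series of exponential components: λ_sys = Σ λ_i
λ_sys = 0.0000231 + 0.00000367 + 0.000303 + 0.0000769 + 0.0000551 = 4.6177e-04 /h
MTBF = 1 / λ_sys = 2170 h

2170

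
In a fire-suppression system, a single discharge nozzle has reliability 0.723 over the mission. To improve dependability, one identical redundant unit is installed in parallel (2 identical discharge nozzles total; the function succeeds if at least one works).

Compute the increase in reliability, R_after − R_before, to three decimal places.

R_before = 0.723
R_after = 1 − (1 − 0.723)^2 = 0.923
ΔR = 0.923 − 0.723 = 0.200

0.200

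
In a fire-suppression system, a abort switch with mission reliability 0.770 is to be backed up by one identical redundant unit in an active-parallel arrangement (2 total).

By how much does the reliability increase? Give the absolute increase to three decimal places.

R_before = 0.770
R_after = 1 − (1 − 0.770)^2 = 0.947
ΔR = 0.947 − 0.770 = 0.177

0.177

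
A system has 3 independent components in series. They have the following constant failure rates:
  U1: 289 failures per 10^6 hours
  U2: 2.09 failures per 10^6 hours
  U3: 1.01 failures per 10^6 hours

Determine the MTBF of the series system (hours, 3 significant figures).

3420

Series of exponential components: λ_sys = Σ λ_i
λ_sys = 0.000289 + 0.00000209 + 0.00000101 = 2.9210e-04 /h
MTBF = 1 / λ_sys = 3420 h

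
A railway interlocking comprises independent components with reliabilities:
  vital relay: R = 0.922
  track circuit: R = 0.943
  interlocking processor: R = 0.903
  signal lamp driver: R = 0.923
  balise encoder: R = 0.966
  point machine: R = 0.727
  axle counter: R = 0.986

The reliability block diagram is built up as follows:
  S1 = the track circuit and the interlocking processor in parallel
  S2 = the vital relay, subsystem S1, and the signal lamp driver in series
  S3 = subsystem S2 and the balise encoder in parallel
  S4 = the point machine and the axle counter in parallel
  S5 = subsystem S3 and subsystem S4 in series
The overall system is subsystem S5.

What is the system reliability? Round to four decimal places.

0.9910

Parallel (track circuit and interlocking processor): 1 − (1 − 0.943000)(1 − 0.903000) = 0.994471
Series (vital relay, [0.994471], and signal lamp driver): 0.922000 × 0.994471 × 0.923000 = 0.846301
Parallel ([0.846301] and balise encoder): 1 − (1 − 0.846301)(1 − 0.966000) = 0.994774
Parallel (point machine and axle counter): 1 − (1 − 0.727000)(1 − 0.986000) = 0.996178
Series ([0.994774] and [0.996178]): 0.994774 × 0.996178 = 0.9910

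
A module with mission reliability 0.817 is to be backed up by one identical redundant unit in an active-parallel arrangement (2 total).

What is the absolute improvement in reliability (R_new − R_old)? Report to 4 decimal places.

0.1495

R_before = 0.817
R_after = 1 − (1 − 0.817)^2 = 0.9665
ΔR = 0.9665 − 0.817 = 0.1495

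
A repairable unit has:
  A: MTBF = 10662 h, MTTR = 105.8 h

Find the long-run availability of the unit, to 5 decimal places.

0.99017

A(A) = MTBF/(MTBF+MTTR) = 10662/(10662+105.8) = 0.99017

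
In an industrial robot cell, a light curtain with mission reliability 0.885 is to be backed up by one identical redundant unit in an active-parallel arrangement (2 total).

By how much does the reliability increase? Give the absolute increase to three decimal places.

0.102

R_before = 0.885
R_after = 1 − (1 − 0.885)^2 = 0.987
ΔR = 0.987 − 0.885 = 0.102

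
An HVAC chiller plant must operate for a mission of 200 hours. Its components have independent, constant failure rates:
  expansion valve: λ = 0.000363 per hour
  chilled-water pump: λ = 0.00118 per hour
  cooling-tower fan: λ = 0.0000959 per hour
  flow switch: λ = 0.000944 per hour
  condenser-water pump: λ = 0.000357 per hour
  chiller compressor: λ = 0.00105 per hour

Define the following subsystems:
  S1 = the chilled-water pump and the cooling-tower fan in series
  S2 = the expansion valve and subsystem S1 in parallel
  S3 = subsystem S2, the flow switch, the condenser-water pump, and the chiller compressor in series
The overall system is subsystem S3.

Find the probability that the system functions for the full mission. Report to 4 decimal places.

0.6150

R(expansion valve) = exp(−0.000363 × 200) = 0.929973
R(chilled-water pump) = exp(−0.00118 × 200) = 0.789781
R(cooling-tower fan) = exp(−0.0000959 × 200) = 0.981003
R(flow switch) = exp(−0.000944 × 200) = 0.827952
R(condenser-water pump) = exp(−0.000357 × 200) = 0.931089
R(chiller compressor) = exp(−0.00105 × 200) = 0.810584
Series (chilled-water pump and cooling-tower fan): 0.789781 × 0.981003 = 0.774778
Parallel (expansion valve and [0.774778]): 1 − (1 − 0.929973)(1 − 0.774778) = 0.984228
Series ([0.984228], flow switch, condenser-water pump, and chiller compressor): 0.984228 × 0.827952 × 0.931089 × 0.810584 = 0.6150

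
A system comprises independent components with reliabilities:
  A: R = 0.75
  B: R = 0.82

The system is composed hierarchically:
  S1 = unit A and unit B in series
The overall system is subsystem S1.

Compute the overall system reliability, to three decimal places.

0.615

Series (A and B): 0.75000 × 0.82000 = 0.615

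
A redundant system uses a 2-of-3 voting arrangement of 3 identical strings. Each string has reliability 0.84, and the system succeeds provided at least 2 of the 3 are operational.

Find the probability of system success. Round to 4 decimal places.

0.9314

R = Σ_{i=2}^{3} C(3,i) p^i (1−p)^{3−i} with p = 0.84
C(3,2)·0.84^2·0.16^1 = 0.338688
C(3,3)·0.84^3·0.16^0 = 0.592704
Sum = 0.9314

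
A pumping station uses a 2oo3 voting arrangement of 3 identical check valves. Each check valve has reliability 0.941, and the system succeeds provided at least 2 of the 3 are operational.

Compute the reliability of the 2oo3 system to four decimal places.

R = Σ_{i=2}^{3} C(3,i) p^i (1−p)^{3−i} with p = 0.941
C(3,2)·0.941^2·0.059^1 = 0.156730
C(3,3)·0.941^3·0.059^0 = 0.833238
Sum = 0.9900

0.9900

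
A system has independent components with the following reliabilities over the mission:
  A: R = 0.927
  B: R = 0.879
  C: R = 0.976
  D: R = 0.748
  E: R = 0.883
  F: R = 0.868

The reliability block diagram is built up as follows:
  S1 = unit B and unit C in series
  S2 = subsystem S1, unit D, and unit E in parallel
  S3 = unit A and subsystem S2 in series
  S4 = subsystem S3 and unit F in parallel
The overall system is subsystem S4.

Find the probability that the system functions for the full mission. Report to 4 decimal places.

Series (B and C): 0.879000 × 0.976000 = 0.857904
Parallel ([0.857904], D, and E): 1 − (1 − 0.857904)(1 − 0.748000)(1 − 0.883000) = 0.995810
Series (A and [0.995810]): 0.927000 × 0.995810 = 0.923116
Parallel ([0.923116] and F): 1 − (1 − 0.923116)(1 − 0.868000) = 0.9899

0.9899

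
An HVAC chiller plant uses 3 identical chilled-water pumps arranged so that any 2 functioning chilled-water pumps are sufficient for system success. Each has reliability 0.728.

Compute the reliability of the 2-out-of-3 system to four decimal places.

0.8183

R = Σ_{i=2}^{3} C(3,i) p^i (1−p)^{3−i} with p = 0.728
C(3,2)·0.728^2·0.272^1 = 0.432467
C(3,3)·0.728^3·0.272^0 = 0.385828
Sum = 0.8183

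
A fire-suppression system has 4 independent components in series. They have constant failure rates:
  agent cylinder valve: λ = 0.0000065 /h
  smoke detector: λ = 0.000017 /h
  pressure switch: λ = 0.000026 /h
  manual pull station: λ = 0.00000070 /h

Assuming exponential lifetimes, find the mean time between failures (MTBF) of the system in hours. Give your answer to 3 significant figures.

19900

Series of exponential components: λ_sys = Σ λ_i
λ_sys = 0.0000065 + 0.000017 + 0.000026 + 0.00000070 = 5.0200e-05 /h
MTBF = 1 / λ_sys = 19900 h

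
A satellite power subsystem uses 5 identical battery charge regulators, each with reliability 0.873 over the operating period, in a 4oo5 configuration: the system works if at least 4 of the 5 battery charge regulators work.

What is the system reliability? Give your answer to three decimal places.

0.876

R = Σ_{i=4}^{5} C(5,i) p^i (1−p)^{5−i} with p = 0.873
C(5,4)·0.873^4·0.127^1 = 0.36883
C(5,5)·0.873^5·0.127^0 = 0.50707
Sum = 0.876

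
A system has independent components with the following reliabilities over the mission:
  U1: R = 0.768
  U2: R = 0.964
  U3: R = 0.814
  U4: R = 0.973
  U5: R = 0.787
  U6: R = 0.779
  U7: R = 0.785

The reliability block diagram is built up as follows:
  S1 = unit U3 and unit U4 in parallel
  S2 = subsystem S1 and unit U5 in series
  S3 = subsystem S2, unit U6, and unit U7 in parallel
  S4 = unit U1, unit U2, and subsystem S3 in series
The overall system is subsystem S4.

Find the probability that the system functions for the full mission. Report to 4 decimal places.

Parallel (U3 and U4): 1 − (1 − 0.814000)(1 − 0.973000) = 0.994978
Series ([0.994978] and U5): 0.994978 × 0.787000 = 0.783048
Parallel ([0.783048], U6, and U7): 1 − (1 − 0.783048)(1 − 0.779000)(1 − 0.785000) = 0.989692
Series (U1, U2, and [0.989692]): 0.768000 × 0.964000 × 0.989692 = 0.7327

0.7327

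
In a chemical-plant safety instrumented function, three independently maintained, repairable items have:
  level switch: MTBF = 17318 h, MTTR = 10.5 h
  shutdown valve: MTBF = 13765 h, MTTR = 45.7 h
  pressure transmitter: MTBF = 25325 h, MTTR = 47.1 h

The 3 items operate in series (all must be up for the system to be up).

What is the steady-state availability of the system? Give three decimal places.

0.994

A(level switch) = MTBF/(MTBF+MTTR) = 17318/(17318+10.5) = 0.999394
A(shutdown valve) = MTBF/(MTBF+MTTR) = 13765/(13765+45.7) = 0.996691
A(pressure transmitter) = MTBF/(MTBF+MTTR) = 25325/(25325+47.1) = 0.998144
Series availability: 0.999394 × 0.996691 × 0.998144 = 0.994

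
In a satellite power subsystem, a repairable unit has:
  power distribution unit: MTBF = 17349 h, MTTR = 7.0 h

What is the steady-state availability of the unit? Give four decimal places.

A(power distribution unit) = MTBF/(MTBF+MTTR) = 17349/(17349+7.0) = 0.9996

0.9996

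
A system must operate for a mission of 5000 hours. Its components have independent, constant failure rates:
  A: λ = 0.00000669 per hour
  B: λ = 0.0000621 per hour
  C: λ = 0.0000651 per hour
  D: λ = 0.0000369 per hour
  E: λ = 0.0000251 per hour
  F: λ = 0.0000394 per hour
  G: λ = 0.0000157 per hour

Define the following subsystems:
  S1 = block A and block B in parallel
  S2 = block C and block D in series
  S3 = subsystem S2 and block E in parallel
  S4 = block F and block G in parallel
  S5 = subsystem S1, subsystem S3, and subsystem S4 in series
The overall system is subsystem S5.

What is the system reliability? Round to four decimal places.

0.9318

R(A) = exp(−0.00000669 × 5000) = 0.967103
R(B) = exp(−0.0000621 × 5000) = 0.733080
R(C) = exp(−0.0000651 × 5000) = 0.722166
R(D) = exp(−0.0000369 × 5000) = 0.831520
R(E) = exp(−0.0000251 × 5000) = 0.882056
R(F) = exp(−0.0000394 × 5000) = 0.821191
R(G) = exp(−0.0000157 × 5000) = 0.924502
Parallel (A and B): 1 − (1 − 0.967103)(1 − 0.733080) = 0.991219
Series (C and D): 0.722166 × 0.831520 = 0.600495
Parallel ([0.600495] and E): 1 − (1 − 0.600495)(1 − 0.882056) = 0.952881
Parallel (F and G): 1 − (1 − 0.821191)(1 − 0.924502) = 0.986500
Series ([0.991219], [0.952881], and [0.986500]): 0.991219 × 0.952881 × 0.986500 = 0.9318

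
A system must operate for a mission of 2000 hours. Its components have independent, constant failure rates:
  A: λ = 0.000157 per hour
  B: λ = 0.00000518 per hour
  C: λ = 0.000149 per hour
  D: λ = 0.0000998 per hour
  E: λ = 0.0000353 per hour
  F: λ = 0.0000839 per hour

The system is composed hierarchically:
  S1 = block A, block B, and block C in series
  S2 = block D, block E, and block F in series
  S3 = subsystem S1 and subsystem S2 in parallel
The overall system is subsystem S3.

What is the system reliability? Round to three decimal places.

R(A) = exp(−0.000157 × 2000) = 0.73052
R(B) = exp(−0.00000518 × 2000) = 0.98969
R(C) = exp(−0.000149 × 2000) = 0.74230
R(D) = exp(−0.0000998 × 2000) = 0.81906
R(E) = exp(−0.0000353 × 2000) = 0.93183
R(F) = exp(−0.0000839 × 2000) = 0.84552
Series (A, B, and C): 0.73052 × 0.98969 × 0.74230 = 0.53667
Series (D, E, and F): 0.81906 × 0.93183 × 0.84552 = 0.64532
Parallel ([0.53667] and [0.64532]): 1 − (1 − 0.53667)(1 − 0.64532) = 0.836

0.836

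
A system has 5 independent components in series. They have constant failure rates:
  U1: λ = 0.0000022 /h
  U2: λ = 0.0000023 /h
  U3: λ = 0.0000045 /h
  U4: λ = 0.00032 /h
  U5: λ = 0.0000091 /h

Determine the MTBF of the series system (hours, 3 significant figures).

2960

Series of exponential components: λ_sys = Σ λ_i
λ_sys = 0.0000022 + 0.0000023 + 0.0000045 + 0.00032 + 0.0000091 = 3.3810e-04 /h
MTBF = 1 / λ_sys = 2960 h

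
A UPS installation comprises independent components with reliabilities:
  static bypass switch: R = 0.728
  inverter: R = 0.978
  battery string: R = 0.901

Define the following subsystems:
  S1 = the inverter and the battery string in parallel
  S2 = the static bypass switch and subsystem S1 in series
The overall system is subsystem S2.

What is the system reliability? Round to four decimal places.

Parallel (inverter and battery string): 1 − (1 − 0.978000)(1 − 0.901000) = 0.997822
Series (static bypass switch and [0.997822]): 0.728000 × 0.997822 = 0.7264

0.7264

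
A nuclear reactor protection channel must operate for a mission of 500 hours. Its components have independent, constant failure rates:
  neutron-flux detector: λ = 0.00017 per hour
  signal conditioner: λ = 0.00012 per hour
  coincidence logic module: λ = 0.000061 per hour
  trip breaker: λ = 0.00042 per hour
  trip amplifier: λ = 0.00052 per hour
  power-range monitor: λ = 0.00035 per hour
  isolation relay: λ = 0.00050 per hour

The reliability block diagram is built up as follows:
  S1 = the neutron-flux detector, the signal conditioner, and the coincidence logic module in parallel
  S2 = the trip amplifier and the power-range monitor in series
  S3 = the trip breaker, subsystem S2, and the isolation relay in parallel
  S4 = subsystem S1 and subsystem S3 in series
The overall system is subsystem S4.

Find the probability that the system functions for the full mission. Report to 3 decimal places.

R(neutron-flux detector) = exp(−0.00017 × 500) = 0.91851
R(signal conditioner) = exp(−0.00012 × 500) = 0.94176
R(coincidence logic module) = exp(−0.000061 × 500) = 0.96996
R(trip breaker) = exp(−0.00042 × 500) = 0.81058
R(trip amplifier) = exp(−0.00052 × 500) = 0.77105
R(power-range monitor) = exp(−0.00035 × 500) = 0.83946
R(isolation relay) = exp(−0.00050 × 500) = 0.77880
Parallel (neutron-flux detector, signal conditioner, and coincidence logic module): 1 − (1 − 0.91851)(1 − 0.94176)(1 − 0.96996) = 0.99986
Series (trip amplifier and power-range monitor): 0.77105 × 0.83946 = 0.64727
Parallel (trip breaker, [0.64727], and isolation relay): 1 − (1 − 0.81058)(1 − 0.64727)(1 − 0.77880) = 0.98522
Series ([0.99986] and [0.98522]): 0.99986 × 0.98522 = 0.985

0.985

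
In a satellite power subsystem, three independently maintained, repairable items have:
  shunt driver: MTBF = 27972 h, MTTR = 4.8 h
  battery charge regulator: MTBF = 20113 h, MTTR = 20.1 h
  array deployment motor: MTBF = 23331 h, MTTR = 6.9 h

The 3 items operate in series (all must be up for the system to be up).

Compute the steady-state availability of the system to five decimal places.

0.99853

A(shunt driver) = MTBF/(MTBF+MTTR) = 27972/(27972+4.8) = 0.999828
A(battery charge regulator) = MTBF/(MTBF+MTTR) = 20113/(20113+20.1) = 0.999002
A(array deployment motor) = MTBF/(MTBF+MTTR) = 23331/(23331+6.9) = 0.999704
Series availability: 0.999828 × 0.999002 × 0.999704 = 0.99853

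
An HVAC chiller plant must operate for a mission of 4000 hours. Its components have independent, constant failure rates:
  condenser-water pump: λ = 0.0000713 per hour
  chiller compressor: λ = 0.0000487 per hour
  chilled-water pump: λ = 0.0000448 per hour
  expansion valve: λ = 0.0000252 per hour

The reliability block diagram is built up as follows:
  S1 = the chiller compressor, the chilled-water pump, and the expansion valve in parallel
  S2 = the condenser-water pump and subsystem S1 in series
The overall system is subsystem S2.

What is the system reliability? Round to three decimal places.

0.750

R(condenser-water pump) = exp(−0.0000713 × 4000) = 0.75186
R(chiller compressor) = exp(−0.0000487 × 4000) = 0.82300
R(chilled-water pump) = exp(−0.0000448 × 4000) = 0.83594
R(expansion valve) = exp(−0.0000252 × 4000) = 0.90411
Parallel (chiller compressor, chilled-water pump, and expansion valve): 1 − (1 − 0.82300)(1 − 0.83594)(1 − 0.90411) = 0.99722
Series (condenser-water pump and [0.99722]): 0.75186 × 0.99722 = 0.750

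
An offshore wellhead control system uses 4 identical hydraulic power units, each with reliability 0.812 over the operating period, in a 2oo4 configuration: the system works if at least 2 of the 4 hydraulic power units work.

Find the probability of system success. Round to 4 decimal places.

0.9772

R = Σ_{i=2}^{4} C(4,i) p^i (1−p)^{4−i} with p = 0.812
C(4,2)·0.812^2·0.188^2 = 0.139823
C(4,3)·0.812^3·0.188^1 = 0.402611
C(4,4)·0.812^4·0.188^0 = 0.434735
Sum = 0.9772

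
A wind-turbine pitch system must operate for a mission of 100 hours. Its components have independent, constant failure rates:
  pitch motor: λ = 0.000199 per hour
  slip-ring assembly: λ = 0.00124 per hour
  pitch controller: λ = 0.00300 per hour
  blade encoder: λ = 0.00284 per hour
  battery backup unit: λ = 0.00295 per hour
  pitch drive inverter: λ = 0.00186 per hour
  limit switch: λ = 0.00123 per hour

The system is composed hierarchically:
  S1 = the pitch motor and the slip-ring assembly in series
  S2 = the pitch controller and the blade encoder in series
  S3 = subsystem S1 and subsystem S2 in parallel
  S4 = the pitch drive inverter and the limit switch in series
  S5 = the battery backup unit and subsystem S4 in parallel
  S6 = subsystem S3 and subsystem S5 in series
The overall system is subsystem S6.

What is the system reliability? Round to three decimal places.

0.877

R(pitch motor) = exp(−0.000199 × 100) = 0.98030
R(slip-ring assembly) = exp(−0.00124 × 100) = 0.88338
R(pitch controller) = exp(−0.00300 × 100) = 0.74082
R(blade encoder) = exp(−0.00284 × 100) = 0.75277
R(battery backup unit) = exp(−0.00295 × 100) = 0.74453
R(pitch drive inverter) = exp(−0.00186 × 100) = 0.83027
R(limit switch) = exp(−0.00123 × 100) = 0.88426
Series (pitch motor and slip-ring assembly): 0.98030 × 0.88338 = 0.86598
Series (pitch controller and blade encoder): 0.74082 × 0.75277 = 0.55767
Parallel ([0.86598] and [0.55767]): 1 − (1 − 0.86598)(1 − 0.55767) = 0.94072
Series (pitch drive inverter and limit switch): 0.83027 × 0.88426 = 0.73417
Parallel (battery backup unit and [0.73417]): 1 − (1 − 0.74453)(1 − 0.73417) = 0.93209
Series ([0.94072] and [0.93209]): 0.94072 × 0.93209 = 0.877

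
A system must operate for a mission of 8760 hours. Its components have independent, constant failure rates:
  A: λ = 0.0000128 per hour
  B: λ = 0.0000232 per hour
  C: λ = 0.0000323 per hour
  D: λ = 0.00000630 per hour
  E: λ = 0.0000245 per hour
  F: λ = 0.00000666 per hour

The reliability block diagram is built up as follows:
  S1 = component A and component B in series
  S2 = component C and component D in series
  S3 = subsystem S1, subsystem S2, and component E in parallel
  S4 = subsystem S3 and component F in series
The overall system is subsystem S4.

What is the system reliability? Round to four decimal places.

R(A) = exp(−0.0000128 × 8760) = 0.893930
R(B) = exp(−0.0000232 × 8760) = 0.816089
R(C) = exp(−0.0000323 × 8760) = 0.753559
R(D) = exp(−0.00000630 × 8760) = 0.946307
R(E) = exp(−0.0000245 × 8760) = 0.806848
R(F) = exp(−0.00000666 × 8760) = 0.943328
Series (A and B): 0.893930 × 0.816089 = 0.729526
Series (C and D): 0.753559 × 0.946307 = 0.713098
Parallel ([0.729526], [0.713098], and E): 1 − (1 − 0.729526)(1 − 0.713098)(1 − 0.806848) = 0.985011
Series ([0.985011] and F): 0.985011 × 0.943328 = 0.9292

0.9292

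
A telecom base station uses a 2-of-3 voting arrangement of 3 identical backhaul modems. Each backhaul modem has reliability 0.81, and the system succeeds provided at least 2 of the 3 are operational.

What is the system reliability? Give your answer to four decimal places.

0.9054

R = Σ_{i=2}^{3} C(3,i) p^i (1−p)^{3−i} with p = 0.81
C(3,2)·0.81^2·0.19^1 = 0.373977
C(3,3)·0.81^3·0.19^0 = 0.531441
Sum = 0.9054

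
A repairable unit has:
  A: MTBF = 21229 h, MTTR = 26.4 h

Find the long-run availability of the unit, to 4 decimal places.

0.9988

A(A) = MTBF/(MTBF+MTTR) = 21229/(21229+26.4) = 0.9988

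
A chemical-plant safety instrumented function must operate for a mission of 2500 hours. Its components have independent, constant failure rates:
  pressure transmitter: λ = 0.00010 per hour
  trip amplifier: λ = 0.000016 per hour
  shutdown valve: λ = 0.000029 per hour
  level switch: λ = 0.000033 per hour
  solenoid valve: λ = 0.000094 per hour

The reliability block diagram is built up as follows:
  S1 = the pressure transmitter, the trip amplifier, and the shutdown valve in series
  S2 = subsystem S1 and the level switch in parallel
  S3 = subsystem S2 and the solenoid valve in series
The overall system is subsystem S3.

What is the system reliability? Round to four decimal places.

0.7715

R(pressure transmitter) = exp(−0.00010 × 2500) = 0.778801
R(trip amplifier) = exp(−0.000016 × 2500) = 0.960789
R(shutdown valve) = exp(−0.000029 × 2500) = 0.930066
R(level switch) = exp(−0.000033 × 2500) = 0.920811
R(solenoid valve) = exp(−0.000094 × 2500) = 0.790571
Series (pressure transmitter, trip amplifier, and shutdown valve): 0.778801 × 0.960789 × 0.930066 = 0.695934
Parallel ([0.695934] and level switch): 1 − (1 − 0.695934)(1 − 0.920811) = 0.975921
Series ([0.975921] and solenoid valve): 0.975921 × 0.790571 = 0.7715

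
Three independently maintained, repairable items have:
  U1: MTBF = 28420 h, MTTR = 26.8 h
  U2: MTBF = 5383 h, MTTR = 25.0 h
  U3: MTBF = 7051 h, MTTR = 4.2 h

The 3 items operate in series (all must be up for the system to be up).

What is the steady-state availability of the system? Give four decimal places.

A(U1) = MTBF/(MTBF+MTTR) = 28420/(28420+26.8) = 0.999058
A(U2) = MTBF/(MTBF+MTTR) = 5383/(5383+25.0) = 0.995377
A(U3) = MTBF/(MTBF+MTTR) = 7051/(7051+4.2) = 0.999405
Series availability: 0.999058 × 0.995377 × 0.999405 = 0.9938

0.9938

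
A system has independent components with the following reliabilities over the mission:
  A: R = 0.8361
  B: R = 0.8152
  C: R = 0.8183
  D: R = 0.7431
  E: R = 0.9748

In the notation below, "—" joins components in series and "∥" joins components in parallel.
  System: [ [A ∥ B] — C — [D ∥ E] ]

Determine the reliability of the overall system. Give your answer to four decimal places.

0.7884

Parallel (A and B): 1 − (1 − 0.836100)(1 − 0.815200) = 0.969711
Parallel (D and E): 1 − (1 − 0.743100)(1 − 0.974800) = 0.993526
Series ([0.969711], C, and [0.993526]): 0.969711 × 0.818300 × 0.993526 = 0.7884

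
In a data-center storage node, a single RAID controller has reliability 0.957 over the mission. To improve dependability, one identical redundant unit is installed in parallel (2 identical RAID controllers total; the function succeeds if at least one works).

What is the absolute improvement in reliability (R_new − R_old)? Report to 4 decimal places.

0.0412

R_before = 0.957
R_after = 1 − (1 − 0.957)^2 = 0.9982
ΔR = 0.9982 − 0.957 = 0.0412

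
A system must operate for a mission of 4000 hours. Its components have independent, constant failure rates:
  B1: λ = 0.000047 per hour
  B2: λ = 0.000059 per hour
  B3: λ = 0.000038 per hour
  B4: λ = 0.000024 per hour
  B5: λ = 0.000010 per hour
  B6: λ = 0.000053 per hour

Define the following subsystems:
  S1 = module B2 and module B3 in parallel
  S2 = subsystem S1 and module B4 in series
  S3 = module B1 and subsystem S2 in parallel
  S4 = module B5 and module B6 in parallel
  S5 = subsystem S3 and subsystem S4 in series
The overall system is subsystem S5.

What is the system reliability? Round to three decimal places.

R(B1) = exp(−0.000047 × 4000) = 0.82861
R(B2) = exp(−0.000059 × 4000) = 0.78978
R(B3) = exp(−0.000038 × 4000) = 0.85899
R(B4) = exp(−0.000024 × 4000) = 0.90846
R(B5) = exp(−0.000010 × 4000) = 0.96079
R(B6) = exp(−0.000053 × 4000) = 0.80896
Parallel (B2 and B3): 1 − (1 − 0.78978)(1 − 0.85899) = 0.97036
Series ([0.97036] and B4): 0.97036 × 0.90846 = 0.88153
Parallel (B1 and [0.88153]): 1 − (1 − 0.82861)(1 − 0.88153) = 0.97970
Parallel (B5 and B6): 1 − (1 − 0.96079)(1 − 0.80896) = 0.99251
Series ([0.97970] and [0.99251]): 0.97970 × 0.99251 = 0.972

0.972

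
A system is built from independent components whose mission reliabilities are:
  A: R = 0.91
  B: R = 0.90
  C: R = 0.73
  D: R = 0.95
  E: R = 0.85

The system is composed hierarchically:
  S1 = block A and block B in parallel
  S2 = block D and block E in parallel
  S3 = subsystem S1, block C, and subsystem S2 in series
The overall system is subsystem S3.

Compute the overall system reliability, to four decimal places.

Parallel (A and B): 1 − (1 − 0.910000)(1 − 0.900000) = 0.991000
Parallel (D and E): 1 − (1 − 0.950000)(1 − 0.850000) = 0.992500
Series ([0.991000], C, and [0.992500]): 0.991000 × 0.730000 × 0.992500 = 0.7180

0.7180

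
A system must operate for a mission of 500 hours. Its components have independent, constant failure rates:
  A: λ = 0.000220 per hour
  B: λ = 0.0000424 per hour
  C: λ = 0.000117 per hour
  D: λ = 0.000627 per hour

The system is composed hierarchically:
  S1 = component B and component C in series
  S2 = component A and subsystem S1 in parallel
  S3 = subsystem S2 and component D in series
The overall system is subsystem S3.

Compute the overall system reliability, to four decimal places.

0.7251

R(A) = exp(−0.000220 × 500) = 0.895834
R(B) = exp(−0.0000424 × 500) = 0.979023
R(C) = exp(−0.000117 × 500) = 0.943178
R(D) = exp(−0.000627 × 500) = 0.730884
Series (B and C): 0.979023 × 0.943178 = 0.923393
Parallel (A and [0.923393]): 1 − (1 − 0.895834)(1 − 0.923393) = 0.992020
Series ([0.992020] and D): 0.992020 × 0.730884 = 0.7251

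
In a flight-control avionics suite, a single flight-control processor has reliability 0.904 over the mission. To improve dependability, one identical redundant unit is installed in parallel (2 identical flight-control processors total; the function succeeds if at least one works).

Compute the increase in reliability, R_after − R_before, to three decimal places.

R_before = 0.904
R_after = 1 − (1 − 0.904)^2 = 0.991
ΔR = 0.991 − 0.904 = 0.087

0.087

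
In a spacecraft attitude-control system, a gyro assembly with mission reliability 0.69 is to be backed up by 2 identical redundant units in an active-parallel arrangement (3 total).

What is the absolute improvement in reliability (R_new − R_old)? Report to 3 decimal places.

R_before = 0.69
R_after = 1 − (1 − 0.69)^3 = 0.970
ΔR = 0.970 − 0.69 = 0.280

0.280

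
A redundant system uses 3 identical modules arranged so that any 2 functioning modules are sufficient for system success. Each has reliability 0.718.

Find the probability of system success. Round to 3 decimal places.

0.806

R = Σ_{i=2}^{3} C(3,i) p^i (1−p)^{3−i} with p = 0.718
C(3,2)·0.718^2·0.282^1 = 0.43613
C(3,3)·0.718^3·0.282^0 = 0.37015
Sum = 0.806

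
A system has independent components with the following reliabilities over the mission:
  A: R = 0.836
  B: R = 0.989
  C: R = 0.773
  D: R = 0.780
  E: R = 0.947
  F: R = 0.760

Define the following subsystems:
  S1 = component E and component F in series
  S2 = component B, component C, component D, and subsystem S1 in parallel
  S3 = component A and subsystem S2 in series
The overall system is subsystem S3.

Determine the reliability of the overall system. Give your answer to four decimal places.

0.8359

Series (E and F): 0.947000 × 0.760000 = 0.719720
Parallel (B, C, D, and [0.719720]): 1 − (1 − 0.989000)(1 − 0.773000)(1 − 0.780000)(1 − 0.719720) = 0.999846
Series (A and [0.999846]): 0.836000 × 0.999846 = 0.8359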